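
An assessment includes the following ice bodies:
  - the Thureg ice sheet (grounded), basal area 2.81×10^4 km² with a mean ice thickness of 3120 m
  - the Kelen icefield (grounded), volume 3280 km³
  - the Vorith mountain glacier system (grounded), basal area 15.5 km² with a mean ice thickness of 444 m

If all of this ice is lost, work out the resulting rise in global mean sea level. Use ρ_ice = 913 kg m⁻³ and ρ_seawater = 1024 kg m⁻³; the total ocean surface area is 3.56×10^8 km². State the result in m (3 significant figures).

Thureg: ice volume = 2.81×10^4 km² × 3120 m = 8.767×10^4 km³; 8.767×10^4 × (913/1024) = 7.817×10^4 km³ of water.
Kelen: 3280 km³ × (913/1024) = 2924 km³ of water.
Vorith: ice volume = 15.5 km² × 444 m = 6.882 km³; 6.882 × (913/1024) = 6.136 km³ of water.
Total added water ≈ 8.110×10^13 m³ over 3.56×10^14 m² → Δh = 0.228 m.

≈ 0.228 m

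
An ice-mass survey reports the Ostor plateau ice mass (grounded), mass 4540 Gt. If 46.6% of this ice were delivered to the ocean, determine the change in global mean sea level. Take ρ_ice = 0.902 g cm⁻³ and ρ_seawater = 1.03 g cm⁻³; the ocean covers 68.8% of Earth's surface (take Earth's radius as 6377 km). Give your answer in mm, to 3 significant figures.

Ostor: 0.466 × 4540 Gt = 2.116×10^15 kg; dividing by ρ_w = 1.03 g cm⁻³ = 1030 kg m⁻³ gives 2.054×10^12 m³ of water.
Spread over 3.52×10^14 m² of ocean, Δh = 2.054×10^12 / 3.52×10^14 = 5.84×10^-3 m = 5.84 mm.

≈ 5.84 mm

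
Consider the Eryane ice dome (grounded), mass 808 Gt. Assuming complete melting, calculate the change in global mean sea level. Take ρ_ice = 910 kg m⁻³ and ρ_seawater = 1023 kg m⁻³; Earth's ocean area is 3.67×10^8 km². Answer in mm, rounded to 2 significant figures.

Eryane: 808 Gt = 8.080×10^14 kg; dividing by ρ_w = 1023 kg m⁻³ gives 7.898×10^11 m³ of water.
Spread over 3.67×10^14 m² of ocean, Δh = 7.898×10^11 / 3.67×10^14 = 2.15×10^-3 m = 2.2 mm.

≈ 2.2 mm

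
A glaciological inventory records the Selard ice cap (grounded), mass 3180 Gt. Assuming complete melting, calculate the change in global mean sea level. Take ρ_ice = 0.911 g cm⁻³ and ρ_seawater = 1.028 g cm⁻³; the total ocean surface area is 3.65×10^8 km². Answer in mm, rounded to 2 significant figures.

Selard: 3180 Gt = 3.180×10^15 kg; dividing by ρ_w = 1.028 g cm⁻³ = 1028 kg m⁻³ gives 3.093×10^12 m³ of water.
Spread over 3.65×10^14 m² of ocean, Δh = 3.093×10^12 / 3.65×10^14 = 8.48×10^-3 m = 8.5 mm.

≈ 8.5 mm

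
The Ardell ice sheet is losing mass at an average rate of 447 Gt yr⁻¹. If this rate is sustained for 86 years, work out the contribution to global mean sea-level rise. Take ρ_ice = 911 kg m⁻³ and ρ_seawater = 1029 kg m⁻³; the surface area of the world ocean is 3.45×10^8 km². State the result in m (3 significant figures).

≈ 0.108 m

Total mass lost = 447 Gt/yr × 86 yr = 3.844×10^4 Gt = 3.844×10^16 kg.
ρ_w = 1029 kg m⁻³, so water volume = 3.844×10^16 / 1029 = 3.736×10^13 m³.
Δh = 3.736×10^13 / 3.45×10^14 = 0.108 m.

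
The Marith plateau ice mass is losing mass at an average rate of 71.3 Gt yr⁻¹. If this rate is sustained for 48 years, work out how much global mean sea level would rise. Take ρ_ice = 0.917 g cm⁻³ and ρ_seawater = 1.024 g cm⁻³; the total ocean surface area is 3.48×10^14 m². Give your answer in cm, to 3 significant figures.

Total mass lost = 71.3 Gt/yr × 48 yr = 3422 Gt = 3.422×10^15 kg.
ρ_w = 1.024 g cm⁻³ = 1024 kg m⁻³, so water volume = 3.422×10^15 / 1024 = 3.342×10^12 m³.
Δh = 3.342×10^12 / 3.48×10^14 = 9.60×10^-3 m = 0.960 cm.

≈ 0.960 cm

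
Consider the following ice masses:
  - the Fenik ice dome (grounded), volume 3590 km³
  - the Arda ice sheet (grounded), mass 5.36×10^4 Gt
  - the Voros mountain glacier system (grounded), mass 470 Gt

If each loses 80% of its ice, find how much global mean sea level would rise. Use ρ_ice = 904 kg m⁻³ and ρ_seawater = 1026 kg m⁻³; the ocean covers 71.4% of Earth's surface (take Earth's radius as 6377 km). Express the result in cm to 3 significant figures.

≈ 12.2 cm

Fenik: 0.8 × 3590 km³ × (904/1026) = 2530 km³ of water.
Arda: 0.8 × 5.36×10^4 Gt = 4.288×10^16 kg; dividing by ρ_w = 1026 kg m⁻³ gives 4.179×10^13 m³ of water.
Voros: 0.8 × 470 Gt = 3.760×10^14 kg; dividing by ρ_w = 1026 kg m⁻³ gives 3.665×10^11 m³ of water.
Total added water ≈ 4.469×10^13 m³ over 3.65×10^14 m² → Δh = 0.122 m = 12.2 cm.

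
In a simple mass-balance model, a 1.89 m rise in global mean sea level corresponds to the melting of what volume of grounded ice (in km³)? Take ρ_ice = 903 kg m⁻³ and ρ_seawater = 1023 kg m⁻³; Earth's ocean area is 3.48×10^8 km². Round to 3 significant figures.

Required water volume = Δh × A = 1.89 m × 3.48×10^14 m² = 6.577×10^14 m³ = 6.577×10^5 km³.
Ice volume = water volume × ρ_w/ρ_ice = 6.577×10^5 × 1023/903 = 7.45×10^5 km³.

≈ 7.45×10^5 km³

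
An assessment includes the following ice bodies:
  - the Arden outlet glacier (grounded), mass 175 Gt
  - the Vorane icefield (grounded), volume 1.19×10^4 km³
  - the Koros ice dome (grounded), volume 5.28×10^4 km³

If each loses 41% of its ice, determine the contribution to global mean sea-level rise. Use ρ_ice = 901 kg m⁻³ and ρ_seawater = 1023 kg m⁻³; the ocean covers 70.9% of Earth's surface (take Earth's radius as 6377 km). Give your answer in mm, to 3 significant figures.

Arden: 0.41 × 175 Gt = 7.175×10^13 kg; dividing by ρ_w = 1023 kg m⁻³ gives 7.014×10^10 m³ of water.
Vorane: 0.41 × 1.19×10^4 km³ × (901/1023) = 4297 km³ of water.
Koros: 0.41 × 5.28×10^4 km³ × (901/1023) = 1.907×10^4 km³ of water.
Total added water ≈ 2.343×10^13 m³ over 3.62×10^14 m² → Δh = 0.0647 m = 64.7 mm.

≈ 64.7 mm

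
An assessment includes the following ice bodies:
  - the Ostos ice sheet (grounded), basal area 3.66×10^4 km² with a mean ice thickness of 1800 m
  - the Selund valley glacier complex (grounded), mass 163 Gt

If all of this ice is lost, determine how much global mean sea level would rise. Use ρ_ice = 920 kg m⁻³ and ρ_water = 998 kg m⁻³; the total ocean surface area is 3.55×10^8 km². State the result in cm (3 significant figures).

≈ 17.2 cm

Ostos: ice volume = 3.66×10^4 km² × 1800 m = 6.588×10^4 km³; 6.588×10^4 × (920/998) = 6.073×10^4 km³ of water.
Selund: 163 Gt = 1.630×10^14 kg; dividing by ρ_w = 998 kg m⁻³ gives 1.633×10^11 m³ of water.
Total added water ≈ 6.089×10^13 m³ over 3.55×10^14 m² → Δh = 0.172 m = 17.2 cm.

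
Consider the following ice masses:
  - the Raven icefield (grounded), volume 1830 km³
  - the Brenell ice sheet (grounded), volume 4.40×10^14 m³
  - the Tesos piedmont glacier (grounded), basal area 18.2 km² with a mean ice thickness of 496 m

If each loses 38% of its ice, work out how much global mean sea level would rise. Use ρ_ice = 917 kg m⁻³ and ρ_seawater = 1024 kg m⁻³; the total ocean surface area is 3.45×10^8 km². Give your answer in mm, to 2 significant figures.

Raven: 0.38 × 1830 km³ × (917/1024) = 622.7 km³ of water.
Brenell: 0.38 × 4.40×10^14 m³ × (917/1024) = 1.497×10^14 m³ of water.
Tesos: ice volume = 18.2 km² × 496 m = 9.027 km³; 0.38 × 9.027 × (917/1024) = 3.072 km³ of water.
Total added water ≈ 1.504×10^14 m³ over 3.45×10^14 m² → Δh = 0.436 m = 440 mm.

≈ 440 mm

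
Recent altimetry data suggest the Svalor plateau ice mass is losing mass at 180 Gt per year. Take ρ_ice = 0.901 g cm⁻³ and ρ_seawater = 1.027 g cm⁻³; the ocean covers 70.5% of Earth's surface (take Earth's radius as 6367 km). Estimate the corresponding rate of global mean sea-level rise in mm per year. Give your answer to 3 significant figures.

ρ_w = 1.027 g cm⁻³ = 1027 kg m⁻³. Annual water volume added = 180 Gt / ρ_w = 1.800×10^14 kg / 1027 kg m⁻³ = 1.753×10^11 m³.
Δh per year = 1.753×10^11 / 3.59×10^14 = 4.88×10^-4 m = 0.488 mm.

≈ 0.488 mm/yr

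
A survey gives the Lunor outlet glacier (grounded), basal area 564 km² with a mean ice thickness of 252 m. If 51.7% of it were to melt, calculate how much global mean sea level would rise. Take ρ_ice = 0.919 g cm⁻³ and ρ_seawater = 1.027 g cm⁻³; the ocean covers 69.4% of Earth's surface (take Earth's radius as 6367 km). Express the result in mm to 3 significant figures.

Lunor: ice volume = 564 km² × 252 m = 142.1 km³; 0.517 × 142.1 × (919/1027) = 65.75 km³ of water.
Spread over 3.54×10^14 m² of ocean, Δh = 6.575×10^10 / 3.54×10^14 = 1.86×10^-4 m = 0.186 mm.

≈ 0.186 mm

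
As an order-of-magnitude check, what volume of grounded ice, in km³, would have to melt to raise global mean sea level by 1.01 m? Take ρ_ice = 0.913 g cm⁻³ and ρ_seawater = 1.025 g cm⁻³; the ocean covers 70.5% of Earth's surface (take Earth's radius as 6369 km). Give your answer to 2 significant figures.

Required water volume = Δh × A = 1.01 m × 3.59×10^14 m² = 3.630×10^14 m³ = 3.630×10^5 km³.
Ice volume = water volume × ρ_w/ρ_ice = 3.630×10^5 × 1025/913 = 4.1×10^5 km³.

≈ 4.1×10^5 km³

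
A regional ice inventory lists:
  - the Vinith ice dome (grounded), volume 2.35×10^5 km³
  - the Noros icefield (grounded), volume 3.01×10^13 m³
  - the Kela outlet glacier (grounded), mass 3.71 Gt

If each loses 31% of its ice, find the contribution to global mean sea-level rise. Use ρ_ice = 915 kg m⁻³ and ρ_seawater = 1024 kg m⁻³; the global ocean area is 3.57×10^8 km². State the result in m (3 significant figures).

Vinith: 0.31 × 2.35×10^5 km³ × (915/1024) = 6.510×10^4 km³ of water.
Noros: 0.31 × 3.01×10^13 m³ × (915/1024) = 8.338×10^12 m³ of water.
Kela: 0.31 × 3.71 Gt = 1.150×10^12 kg; dividing by ρ_w = 1024 kg m⁻³ gives 1.123×10^9 m³ of water.
Total added water ≈ 7.343×10^13 m³ over 3.57×10^14 m² → Δh = 0.206 m.

≈ 0.206 m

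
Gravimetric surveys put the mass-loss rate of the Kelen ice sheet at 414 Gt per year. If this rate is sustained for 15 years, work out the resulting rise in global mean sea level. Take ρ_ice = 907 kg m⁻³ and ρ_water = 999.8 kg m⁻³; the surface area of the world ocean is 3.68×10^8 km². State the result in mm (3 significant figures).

≈ 16.9 mm

Total mass lost = 414 Gt/yr × 15 yr = 6210 Gt = 6.210×10^15 kg.
ρ_w = 999.8 kg m⁻³, so water volume = 6.210×10^15 / 999.8 = 6.211×10^12 m³.
Δh = 6.211×10^12 / 3.68×10^14 = 0.0169 m = 16.9 mm.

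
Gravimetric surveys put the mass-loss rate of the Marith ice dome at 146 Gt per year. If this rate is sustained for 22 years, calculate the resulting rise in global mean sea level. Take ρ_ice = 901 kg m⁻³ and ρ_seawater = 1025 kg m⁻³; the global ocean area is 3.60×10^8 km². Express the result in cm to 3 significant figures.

≈ 0.870 cm

Total mass lost = 146 Gt/yr × 22 yr = 3212 Gt = 3.212×10^15 kg.
ρ_w = 1025 kg m⁻³, so water volume = 3.212×10^15 / 1025 = 3.134×10^12 m³.
Δh = 3.134×10^12 / 3.60×10^14 = 8.70×10^-3 m = 0.870 cm.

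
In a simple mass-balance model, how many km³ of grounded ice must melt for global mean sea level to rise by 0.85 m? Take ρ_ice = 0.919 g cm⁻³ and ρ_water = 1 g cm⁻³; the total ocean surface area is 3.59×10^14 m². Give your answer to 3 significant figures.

≈ 3.32×10^5 km³

Required water volume = Δh × A = 0.85 m × 3.59×10^14 m² = 3.052×10^14 m³ = 3.052×10^5 km³.
Ice volume = water volume × ρ_w/ρ_ice = 3.052×10^5 × 1000/919 = 3.32×10^5 km³.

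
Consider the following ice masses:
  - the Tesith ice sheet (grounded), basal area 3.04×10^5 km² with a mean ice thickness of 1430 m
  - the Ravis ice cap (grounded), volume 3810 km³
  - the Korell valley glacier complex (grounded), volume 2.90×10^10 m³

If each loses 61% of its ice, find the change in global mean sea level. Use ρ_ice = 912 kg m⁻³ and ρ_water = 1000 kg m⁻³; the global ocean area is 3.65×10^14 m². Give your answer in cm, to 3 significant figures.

≈ 66.8 cm

Tesith: ice volume = 3.04×10^5 km² × 1430 m = 4.347×10^5 km³; 0.61 × 4.347×10^5 × (912/1000) = 2.418×10^5 km³ of water.
Ravis: 0.61 × 3810 km³ × (912/1000) = 2120 km³ of water.
Korell: 0.61 × 2.90×10^10 m³ × (912/1000) = 1.613×10^10 m³ of water.
Total added water ≈ 2.440×10^14 m³ over 3.65×10^14 m² → Δh = 0.668 m = 66.8 cm.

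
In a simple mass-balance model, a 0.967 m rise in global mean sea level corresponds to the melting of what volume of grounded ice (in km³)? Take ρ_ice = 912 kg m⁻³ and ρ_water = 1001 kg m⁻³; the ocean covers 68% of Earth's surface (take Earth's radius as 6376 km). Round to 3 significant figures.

Required water volume = Δh × A = 0.967 m × 3.47×10^14 m² = 3.359×10^14 m³ = 3.359×10^5 km³.
Ice volume = water volume × ρ_w/ρ_ice = 3.359×10^5 × 1001/912 = 3.69×10^5 km³.

≈ 3.69×10^5 km³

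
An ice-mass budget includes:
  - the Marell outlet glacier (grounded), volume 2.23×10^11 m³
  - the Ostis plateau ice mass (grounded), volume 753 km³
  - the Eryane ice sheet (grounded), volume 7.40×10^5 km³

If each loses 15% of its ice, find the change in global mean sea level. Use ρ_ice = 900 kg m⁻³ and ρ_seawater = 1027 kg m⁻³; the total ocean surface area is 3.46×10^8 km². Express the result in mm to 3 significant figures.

≈ 282 mm

Marell: 0.15 × 2.23×10^11 m³ × (900/1027) = 2.931×10^10 m³ of water.
Ostis: 0.15 × 753 km³ × (900/1027) = 98.98 km³ of water.
Eryane: 0.15 × 7.40×10^5 km³ × (900/1027) = 9.727×10^4 km³ of water.
Total added water ≈ 9.740×10^13 m³ over 3.46×10^14 m² → Δh = 0.282 m = 282 mm.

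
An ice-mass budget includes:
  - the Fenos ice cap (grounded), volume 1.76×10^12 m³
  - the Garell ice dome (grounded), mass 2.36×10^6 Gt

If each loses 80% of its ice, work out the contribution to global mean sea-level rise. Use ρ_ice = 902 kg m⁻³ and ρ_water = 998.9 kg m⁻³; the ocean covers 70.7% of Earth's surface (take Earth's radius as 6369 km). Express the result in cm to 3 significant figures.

Fenos: 0.8 × 1.76×10^12 m³ × (902/998.9) = 1.271×10^12 m³ of water.
Garell: 0.8 × 2.36×10^6 Gt = 1.888×10^18 kg; dividing by ρ_w = 998.9 kg m⁻³ gives 1.890×10^15 m³ of water.
Total added water ≈ 1.891×10^15 m³ over 3.60×10^14 m² → Δh = 5.25 m = 525 cm.

≈ 525 cm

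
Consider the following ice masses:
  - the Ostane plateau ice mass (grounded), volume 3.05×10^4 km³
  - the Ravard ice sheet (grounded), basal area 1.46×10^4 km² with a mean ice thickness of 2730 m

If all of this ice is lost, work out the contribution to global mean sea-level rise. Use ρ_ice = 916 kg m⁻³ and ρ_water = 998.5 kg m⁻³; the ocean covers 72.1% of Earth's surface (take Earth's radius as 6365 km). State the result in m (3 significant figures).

≈ 0.176 m

Ostane: 3.05×10^4 km³ × (916/998.5) = 2.798×10^4 km³ of water.
Ravard: ice volume = 1.46×10^4 km² × 2730 m = 3.986×10^4 km³; 3.986×10^4 × (916/998.5) = 3.656×10^4 km³ of water.
Total added water ≈ 6.454×10^13 m³ over 3.67×10^14 m² → Δh = 0.176 m.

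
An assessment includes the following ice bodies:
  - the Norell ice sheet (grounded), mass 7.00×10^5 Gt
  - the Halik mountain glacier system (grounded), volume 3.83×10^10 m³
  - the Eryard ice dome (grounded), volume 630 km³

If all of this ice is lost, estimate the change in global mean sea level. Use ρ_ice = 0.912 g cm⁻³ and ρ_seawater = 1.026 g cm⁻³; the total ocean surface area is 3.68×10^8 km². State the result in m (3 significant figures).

Norell: 7.00×10^5 Gt = 7.000×10^17 kg; dividing by ρ_w = 1.026 g cm⁻³ = 1026 kg m⁻³ gives 6.823×10^14 m³ of water.
Halik: 3.83×10^10 m³ × (912/1026) = 3.404×10^10 m³ of water.
Eryard: 630 km³ × (912/1026) = 560.0 km³ of water.
Total added water ≈ 6.829×10^14 m³ over 3.68×10^14 m² → Δh = 1.86 m.

≈ 1.86 m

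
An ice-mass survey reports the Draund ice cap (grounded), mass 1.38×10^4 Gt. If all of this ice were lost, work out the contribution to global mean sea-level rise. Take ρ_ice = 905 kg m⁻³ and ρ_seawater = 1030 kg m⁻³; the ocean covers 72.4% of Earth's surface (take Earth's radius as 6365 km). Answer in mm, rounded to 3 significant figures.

≈ 36.3 mm

Draund: 1.38×10^4 Gt = 1.380×10^16 kg; dividing by ρ_w = 1030 kg m⁻³ gives 1.340×10^13 m³ of water.
Spread over 3.69×10^14 m² of ocean, Δh = 1.340×10^13 / 3.69×10^14 = 0.0363 m = 36.3 mm.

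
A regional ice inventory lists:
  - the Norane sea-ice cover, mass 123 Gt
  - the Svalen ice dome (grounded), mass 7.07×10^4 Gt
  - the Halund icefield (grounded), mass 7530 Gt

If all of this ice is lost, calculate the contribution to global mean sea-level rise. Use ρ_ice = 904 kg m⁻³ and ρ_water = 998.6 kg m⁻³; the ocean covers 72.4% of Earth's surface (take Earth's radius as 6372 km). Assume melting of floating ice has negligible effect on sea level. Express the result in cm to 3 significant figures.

The Norane sea-ice cover is floating and already displaces its own weight of water, so its melt adds essentially nothing to sea level.
Svalen: 7.07×10^4 Gt = 7.070×10^16 kg; dividing by ρ_w = 998.6 kg m⁻³ gives 7.080×10^13 m³ of water.
Halund: 7530 Gt = 7.530×10^15 kg; dividing by ρ_w = 998.6 kg m⁻³ gives 7.541×10^12 m³ of water.
Total added water ≈ 7.834×10^13 m³ over 3.69×10^14 m² → Δh = 0.212 m = 21.2 cm.

≈ 21.2 cm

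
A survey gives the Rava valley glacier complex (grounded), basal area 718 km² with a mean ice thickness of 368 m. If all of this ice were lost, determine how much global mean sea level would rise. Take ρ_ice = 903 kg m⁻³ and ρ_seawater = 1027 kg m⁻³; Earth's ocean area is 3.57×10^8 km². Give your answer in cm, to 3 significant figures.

≈ 0.0651 cm

Rava: ice volume = 718 km² × 368 m = 264.2 km³; 264.2 × (903/1027) = 232.3 km³ of water.
Spread over 3.57×10^14 m² of ocean, Δh = 2.323×10^11 / 3.57×10^14 = 6.51×10^-4 m = 0.0651 cm.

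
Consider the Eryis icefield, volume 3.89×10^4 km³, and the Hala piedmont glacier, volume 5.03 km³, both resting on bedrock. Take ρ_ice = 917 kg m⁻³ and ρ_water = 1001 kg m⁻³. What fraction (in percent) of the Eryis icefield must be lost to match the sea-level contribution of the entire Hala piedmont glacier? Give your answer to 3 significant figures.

Equal sea-level rise means equal mass of meltwater, i.e. equal mass of ice lost.
Ice mass of Hala: 4.613×10^12 kg; ice mass of Eryis: 3.567×10^16 kg.
Fraction required = 4.613×10^12 / 3.567×10^16 = 1.29×10^-4 → 0.0129 %.

≈ 0.0129 %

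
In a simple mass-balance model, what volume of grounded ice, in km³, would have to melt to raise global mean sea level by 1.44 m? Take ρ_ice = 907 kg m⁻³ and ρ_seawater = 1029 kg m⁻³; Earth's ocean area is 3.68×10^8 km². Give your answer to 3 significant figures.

≈ 6.01×10^5 km³

Required water volume = Δh × A = 1.44 m × 3.68×10^14 m² = 5.299×10^14 m³ = 5.299×10^5 km³.
Ice volume = water volume × ρ_w/ρ_ice = 5.299×10^5 × 1029/907 = 6.01×10^5 km³.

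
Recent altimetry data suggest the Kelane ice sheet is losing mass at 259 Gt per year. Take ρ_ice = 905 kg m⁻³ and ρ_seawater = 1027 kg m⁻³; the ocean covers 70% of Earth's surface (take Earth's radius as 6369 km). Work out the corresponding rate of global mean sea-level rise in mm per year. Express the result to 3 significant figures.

≈ 0.707 mm/yr

ρ_w = 1027 kg m⁻³. Annual water volume added = 259 Gt / ρ_w = 2.590×10^14 kg / 1027 kg m⁻³ = 2.522×10^11 m³.
Δh per year = 2.522×10^11 / 3.57×10^14 = 7.07×10^-4 m = 0.707 mm.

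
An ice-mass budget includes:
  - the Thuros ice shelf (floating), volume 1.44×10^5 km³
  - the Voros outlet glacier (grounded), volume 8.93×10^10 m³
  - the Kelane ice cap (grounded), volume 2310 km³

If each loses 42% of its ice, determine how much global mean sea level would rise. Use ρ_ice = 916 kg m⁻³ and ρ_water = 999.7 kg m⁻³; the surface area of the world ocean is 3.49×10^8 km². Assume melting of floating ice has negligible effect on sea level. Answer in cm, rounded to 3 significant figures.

The Thuros ice shelf is floating and already displaces its own weight of water, so its melt adds essentially nothing to sea level.
Voros: 0.42 × 8.93×10^10 m³ × (916/999.7) = 3.437×10^10 m³ of water.
Kelane: 0.42 × 2310 km³ × (916/999.7) = 889.0 km³ of water.
Total added water ≈ 9.233×10^11 m³ over 3.49×10^14 m² → Δh = 2.65×10^-3 m = 0.265 cm.

≈ 0.265 cm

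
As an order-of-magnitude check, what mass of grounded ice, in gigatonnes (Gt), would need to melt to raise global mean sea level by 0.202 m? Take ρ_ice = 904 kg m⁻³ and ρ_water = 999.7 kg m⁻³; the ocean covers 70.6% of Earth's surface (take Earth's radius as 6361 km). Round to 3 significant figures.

≈ 7.25×10^4 Gt

Required water volume = Δh × A = 0.202 m × 3.59×10^14 m² = 7.251×10^13 m³.
ρ_w = 999.7 kg m⁻³, so the mass of water = 7.251×10^13 m³ × 999.7 kg m⁻³ = 7.249×10^16 kg = 7.25×10^4 Gt (and the same mass of ice, by conservation).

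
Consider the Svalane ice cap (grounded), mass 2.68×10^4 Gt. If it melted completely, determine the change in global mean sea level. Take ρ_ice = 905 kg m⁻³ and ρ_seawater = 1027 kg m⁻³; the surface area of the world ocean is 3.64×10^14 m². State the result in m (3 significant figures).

≈ 0.0717 m

Svalane: 2.68×10^4 Gt = 2.680×10^16 kg; dividing by ρ_w = 1027 kg m⁻³ gives 2.610×10^13 m³ of water.
Spread over 3.64×10^14 m² of ocean, Δh = 2.610×10^13 / 3.64×10^14 = 0.0717 m.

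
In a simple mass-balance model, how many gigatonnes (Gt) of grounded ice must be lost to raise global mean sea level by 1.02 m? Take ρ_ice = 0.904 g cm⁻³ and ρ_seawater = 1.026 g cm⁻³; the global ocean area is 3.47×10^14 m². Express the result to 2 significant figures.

≈ 3.6×10^5 Gt

Required water volume = Δh × A = 1.02 m × 3.47×10^14 m² = 3.539×10^14 m³.
ρ_w = 1.026 g cm⁻³ = 1026 kg m⁻³, so the mass of water = 3.539×10^14 m³ × 1026 kg m⁻³ = 3.631×10^17 kg = 3.6×10^5 Gt (and the same mass of ice, by conservation).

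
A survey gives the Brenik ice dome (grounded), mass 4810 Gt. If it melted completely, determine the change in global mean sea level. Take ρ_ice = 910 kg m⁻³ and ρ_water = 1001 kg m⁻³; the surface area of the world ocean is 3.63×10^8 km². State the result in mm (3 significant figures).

≈ 13.2 mm

Brenik: 4810 Gt = 4.810×10^15 kg; dividing by ρ_w = 1001 kg m⁻³ gives 4.805×10^12 m³ of water.
Spread over 3.63×10^14 m² of ocean, Δh = 4.805×10^12 / 3.63×10^14 = 0.0132 m = 13.2 mm.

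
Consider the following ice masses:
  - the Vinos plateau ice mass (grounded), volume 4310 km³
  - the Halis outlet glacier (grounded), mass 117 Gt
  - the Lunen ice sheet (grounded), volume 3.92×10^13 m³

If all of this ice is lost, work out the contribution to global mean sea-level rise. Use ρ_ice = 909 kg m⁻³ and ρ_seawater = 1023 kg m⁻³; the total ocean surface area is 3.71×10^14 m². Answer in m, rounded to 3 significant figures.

≈ 0.105 m

Vinos: 4310 km³ × (909/1023) = 3830 km³ of water.
Halis: 117 Gt = 1.170×10^14 kg; dividing by ρ_w = 1023 kg m⁻³ gives 1.144×10^11 m³ of water.
Lunen: 3.92×10^13 m³ × (909/1023) = 3.483×10^13 m³ of water.
Total added water ≈ 3.878×10^13 m³ over 3.71×10^14 m² → Δh = 0.105 m.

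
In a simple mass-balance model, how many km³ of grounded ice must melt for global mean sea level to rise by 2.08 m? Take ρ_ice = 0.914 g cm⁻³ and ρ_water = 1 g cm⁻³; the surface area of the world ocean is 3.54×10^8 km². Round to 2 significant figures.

≈ 8.1×10^5 km³

Required water volume = Δh × A = 2.08 m × 3.54×10^14 m² = 7.363×10^14 m³ = 7.363×10^5 km³.
Ice volume = water volume × ρ_w/ρ_ice = 7.363×10^5 × 1000/914 = 8.1×10^5 km³.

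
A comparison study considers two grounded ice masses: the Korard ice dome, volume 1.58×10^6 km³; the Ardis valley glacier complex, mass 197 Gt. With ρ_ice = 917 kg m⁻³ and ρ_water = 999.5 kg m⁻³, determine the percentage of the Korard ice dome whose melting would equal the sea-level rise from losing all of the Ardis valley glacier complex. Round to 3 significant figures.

Equal sea-level rise means equal mass of meltwater, i.e. equal mass of ice lost.
Ice mass of Ardis: 1.970×10^14 kg; ice mass of Korard: 1.449×10^18 kg.
Fraction required = 1.970×10^14 / 1.449×10^18 = 1.36×10^-4 → 0.0136 %.

≈ 0.0136 %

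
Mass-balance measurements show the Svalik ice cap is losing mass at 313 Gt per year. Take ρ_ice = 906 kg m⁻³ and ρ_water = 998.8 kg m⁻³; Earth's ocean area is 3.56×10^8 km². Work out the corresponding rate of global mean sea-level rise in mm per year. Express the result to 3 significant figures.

ρ_w = 998.8 kg m⁻³. Annual water volume added = 313 Gt / ρ_w = 3.130×10^14 kg / 998.8 kg m⁻³ = 3.134×10^11 m³.
Δh per year = 3.134×10^11 / 3.56×10^14 = 8.80×10^-4 m = 0.880 mm.

≈ 0.880 mm/yr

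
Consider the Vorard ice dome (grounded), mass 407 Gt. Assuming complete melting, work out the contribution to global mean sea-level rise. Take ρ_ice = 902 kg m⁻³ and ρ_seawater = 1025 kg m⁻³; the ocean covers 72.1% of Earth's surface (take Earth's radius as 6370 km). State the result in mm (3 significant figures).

Vorard: 407 Gt = 4.070×10^14 kg; dividing by ρ_w = 1025 kg m⁻³ gives 3.971×10^11 m³ of water.
Spread over 3.68×10^14 m² of ocean, Δh = 3.971×10^11 / 3.68×10^14 = 1.08×10^-3 m = 1.08 mm.

≈ 1.08 mm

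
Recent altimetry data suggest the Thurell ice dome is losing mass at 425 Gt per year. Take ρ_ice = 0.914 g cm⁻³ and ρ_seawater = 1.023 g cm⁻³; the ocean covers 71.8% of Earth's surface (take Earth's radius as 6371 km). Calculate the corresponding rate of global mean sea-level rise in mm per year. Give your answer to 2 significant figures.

ρ_w = 1.023 g cm⁻³ = 1023 kg m⁻³. Annual water volume added = 425 Gt / ρ_w = 4.250×10^14 kg / 1023 kg m⁻³ = 4.154×10^11 m³.
Δh per year = 4.154×10^11 / 3.66×10^14 = 1.13×10^-3 m = 1.1 mm.

≈ 1.1 mm/yr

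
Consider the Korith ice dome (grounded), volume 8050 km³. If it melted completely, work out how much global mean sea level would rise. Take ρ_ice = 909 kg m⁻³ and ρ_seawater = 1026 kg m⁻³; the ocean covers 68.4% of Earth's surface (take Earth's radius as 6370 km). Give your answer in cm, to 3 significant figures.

≈ 2.04 cm

Korith: 8050 km³ × (909/1026) = 7132 km³ of water.
Spread over 3.49×10^14 m² of ocean, Δh = 7.132×10^12 / 3.49×10^14 = 0.0204 m = 2.04 cm.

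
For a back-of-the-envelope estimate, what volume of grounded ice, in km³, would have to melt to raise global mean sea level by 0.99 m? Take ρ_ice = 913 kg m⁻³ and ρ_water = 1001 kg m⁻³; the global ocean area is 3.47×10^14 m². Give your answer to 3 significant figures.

Required water volume = Δh × A = 0.99 m × 3.47×10^14 m² = 3.435×10^14 m³ = 3.435×10^5 km³.
Ice volume = water volume × ρ_w/ρ_ice = 3.435×10^5 × 1001/913 = 3.77×10^5 km³.

≈ 3.77×10^5 km³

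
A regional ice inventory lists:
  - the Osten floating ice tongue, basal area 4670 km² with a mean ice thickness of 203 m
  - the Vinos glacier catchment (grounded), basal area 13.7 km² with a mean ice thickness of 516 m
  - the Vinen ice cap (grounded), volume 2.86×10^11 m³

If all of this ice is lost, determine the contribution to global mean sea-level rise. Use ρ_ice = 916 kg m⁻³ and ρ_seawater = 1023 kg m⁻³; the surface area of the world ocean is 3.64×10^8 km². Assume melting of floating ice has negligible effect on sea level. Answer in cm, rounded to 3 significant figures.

The Osten floating ice tongue is floating and already displaces its own weight of water, so its melt adds essentially nothing to sea level.
Vinos: ice volume = 13.7 km² × 516 m = 7.069 km³; 7.069 × (916/1023) = 6.330 km³ of water.
Vinen: 2.86×10^11 m³ × (916/1023) = 2.561×10^11 m³ of water.
Total added water ≈ 2.624×10^11 m³ over 3.64×10^14 m² → Δh = 7.21×10^-4 m = 0.0721 cm.

≈ 0.0721 cm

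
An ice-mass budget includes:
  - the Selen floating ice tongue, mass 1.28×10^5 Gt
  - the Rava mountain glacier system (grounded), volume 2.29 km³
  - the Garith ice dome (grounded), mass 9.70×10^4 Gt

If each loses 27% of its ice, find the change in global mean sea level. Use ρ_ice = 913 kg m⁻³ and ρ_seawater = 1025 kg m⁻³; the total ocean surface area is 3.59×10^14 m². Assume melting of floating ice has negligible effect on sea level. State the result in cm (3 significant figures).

The Selen floating ice tongue is floating and already displaces its own weight of water, so its melt adds essentially nothing to sea level.
Rava: 0.27 × 2.29 km³ × (913/1025) = 0.5507 km³ of water.
Garith: 0.27 × 9.70×10^4 Gt = 2.619×10^16 kg; dividing by ρ_w = 1025 kg m⁻³ gives 2.555×10^13 m³ of water.
Total added water ≈ 2.555×10^13 m³ over 3.59×10^14 m² → Δh = 0.0712 m = 7.12 cm.

≈ 7.12 cm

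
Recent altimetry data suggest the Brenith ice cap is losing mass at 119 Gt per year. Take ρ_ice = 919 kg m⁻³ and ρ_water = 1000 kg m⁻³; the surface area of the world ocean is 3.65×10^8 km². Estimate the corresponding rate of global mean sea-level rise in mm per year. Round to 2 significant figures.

ρ_w = 1000 kg m⁻³. Annual water volume added = 119 Gt / ρ_w = 1.190×10^14 kg / 1000 kg m⁻³ = 1.190×10^11 m³.
Δh per year = 1.190×10^11 / 3.65×10^14 = 3.26×10^-4 m = 0.33 mm.

≈ 0.33 mm/yr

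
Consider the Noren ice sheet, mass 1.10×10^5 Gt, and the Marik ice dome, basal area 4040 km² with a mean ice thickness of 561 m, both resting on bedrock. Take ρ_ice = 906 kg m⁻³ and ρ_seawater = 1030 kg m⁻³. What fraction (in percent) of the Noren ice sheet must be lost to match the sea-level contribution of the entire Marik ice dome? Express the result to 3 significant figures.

≈ 1.87 %

Equal sea-level rise means equal mass of meltwater, i.e. equal mass of ice lost.
Ice mass of Marik: 2.053×10^15 kg; ice mass of Noren: 1.100×10^17 kg.
Fraction required = 2.053×10^15 / 1.100×10^17 = 0.0187 → 1.87 %.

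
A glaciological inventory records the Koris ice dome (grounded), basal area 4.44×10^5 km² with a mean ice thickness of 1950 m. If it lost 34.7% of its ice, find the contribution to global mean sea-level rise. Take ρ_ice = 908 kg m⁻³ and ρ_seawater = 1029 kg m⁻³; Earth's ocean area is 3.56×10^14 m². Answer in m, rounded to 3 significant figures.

≈ 0.745 m

Koris: ice volume = 4.44×10^5 km² × 1950 m = 8.658×10^5 km³; 0.347 × 8.658×10^5 × (908/1029) = 2.651×10^5 km³ of water.
Spread over 3.56×10^14 m² of ocean, Δh = 2.651×10^14 / 3.56×10^14 = 0.745 m.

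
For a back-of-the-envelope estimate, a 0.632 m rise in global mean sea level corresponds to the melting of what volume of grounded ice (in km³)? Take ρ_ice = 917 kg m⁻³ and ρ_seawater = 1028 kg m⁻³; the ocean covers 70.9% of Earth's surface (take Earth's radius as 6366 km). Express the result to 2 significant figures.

Required water volume = Δh × A = 0.632 m × 3.61×10^14 m² = 2.282×10^14 m³ = 2.282×10^5 km³.
Ice volume = water volume × ρ_w/ρ_ice = 2.282×10^5 × 1028/917 = 2.6×10^5 km³.

≈ 2.6×10^5 km³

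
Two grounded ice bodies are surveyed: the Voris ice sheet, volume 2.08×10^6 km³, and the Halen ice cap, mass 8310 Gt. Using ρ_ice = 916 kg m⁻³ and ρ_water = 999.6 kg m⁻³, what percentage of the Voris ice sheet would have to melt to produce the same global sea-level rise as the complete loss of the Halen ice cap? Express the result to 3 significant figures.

Equal sea-level rise means equal mass of meltwater, i.e. equal mass of ice lost.
Ice mass of Halen: 8.310×10^15 kg; ice mass of Voris: 1.905×10^18 kg.
Fraction required = 8.310×10^15 / 1.905×10^18 = 4.36×10^-3 → 0.436 %.

≈ 0.436 %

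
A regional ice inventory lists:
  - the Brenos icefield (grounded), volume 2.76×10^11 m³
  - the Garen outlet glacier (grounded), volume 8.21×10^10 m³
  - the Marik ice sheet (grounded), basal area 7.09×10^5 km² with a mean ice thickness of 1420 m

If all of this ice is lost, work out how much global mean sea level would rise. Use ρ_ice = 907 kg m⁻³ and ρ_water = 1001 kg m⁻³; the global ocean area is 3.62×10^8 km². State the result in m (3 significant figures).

Brenos: 2.76×10^11 m³ × (907/1001) = 2.501×10^11 m³ of water.
Garen: 8.21×10^10 m³ × (907/1001) = 7.439×10^10 m³ of water.
Marik: ice volume = 7.09×10^5 km² × 1420 m = 1.007×10^6 km³; 1.007×10^6 × (907/1001) = 9.122×10^5 km³ of water.
Total added water ≈ 9.126×10^14 m³ over 3.62×10^14 m² → Δh = 2.52 m.

≈ 2.52 m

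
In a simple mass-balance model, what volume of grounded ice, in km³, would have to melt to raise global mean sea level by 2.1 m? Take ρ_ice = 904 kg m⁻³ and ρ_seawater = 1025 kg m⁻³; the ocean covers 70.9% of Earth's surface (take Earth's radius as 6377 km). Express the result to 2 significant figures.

Required water volume = Δh × A = 2.1 m × 3.62×10^14 m² = 7.609×10^14 m³ = 7.609×10^5 km³.
Ice volume = water volume × ρ_w/ρ_ice = 7.609×10^5 × 1025/904 = 8.6×10^5 km³.

≈ 8.6×10^5 km³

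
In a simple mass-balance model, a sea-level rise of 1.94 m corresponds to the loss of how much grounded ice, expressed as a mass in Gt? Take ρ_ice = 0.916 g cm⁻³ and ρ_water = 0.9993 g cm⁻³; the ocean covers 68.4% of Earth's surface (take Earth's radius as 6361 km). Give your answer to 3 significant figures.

Required water volume = Δh × A = 1.94 m × 3.48×10^14 m² = 6.747×10^14 m³.
ρ_w = 0.9993 g cm⁻³ = 999.3 kg m⁻³, so the mass of water = 6.747×10^14 m³ × 999.3 kg m⁻³ = 6.742×10^17 kg = 6.74×10^5 Gt (and the same mass of ice, by conservation).

≈ 6.74×10^5 Gt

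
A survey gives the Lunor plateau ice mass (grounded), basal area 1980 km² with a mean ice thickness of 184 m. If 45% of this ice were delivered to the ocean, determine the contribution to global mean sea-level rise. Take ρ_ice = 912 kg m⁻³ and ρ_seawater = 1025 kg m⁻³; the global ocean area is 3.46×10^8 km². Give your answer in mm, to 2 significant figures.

≈ 0.42 mm

Lunor: ice volume = 1980 km² × 184 m = 364.3 km³; 0.45 × 364.3 × (912/1025) = 145.9 km³ of water.
Spread over 3.46×10^14 m² of ocean, Δh = 1.459×10^11 / 3.46×10^14 = 4.22×10^-4 m = 0.42 mm.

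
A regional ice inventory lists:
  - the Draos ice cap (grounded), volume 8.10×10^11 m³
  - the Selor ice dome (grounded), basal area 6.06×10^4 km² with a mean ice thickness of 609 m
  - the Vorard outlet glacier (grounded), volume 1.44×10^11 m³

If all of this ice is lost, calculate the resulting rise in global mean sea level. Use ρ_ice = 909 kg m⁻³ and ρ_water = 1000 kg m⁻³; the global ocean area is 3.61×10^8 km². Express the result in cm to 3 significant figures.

≈ 9.53 cm

Draos: 8.10×10^11 m³ × (909/1000) = 7.363×10^11 m³ of water.
Selor: ice volume = 6.06×10^4 km² × 609 m = 3.691×10^4 km³; 3.691×10^4 × (909/1000) = 3.355×10^4 km³ of water.
Vorard: 1.44×10^11 m³ × (909/1000) = 1.309×10^11 m³ of water.
Total added water ≈ 3.441×10^13 m³ over 3.61×10^14 m² → Δh = 0.0953 m = 9.53 cm.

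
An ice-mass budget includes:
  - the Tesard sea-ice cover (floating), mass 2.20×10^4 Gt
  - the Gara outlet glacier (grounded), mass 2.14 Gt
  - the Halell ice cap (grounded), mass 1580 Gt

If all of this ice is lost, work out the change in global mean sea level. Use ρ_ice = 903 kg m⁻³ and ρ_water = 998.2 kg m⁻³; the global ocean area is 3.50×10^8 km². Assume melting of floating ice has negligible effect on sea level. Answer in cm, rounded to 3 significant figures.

≈ 0.453 cm

The Tesard sea-ice cover is floating and already displaces its own weight of water, so its melt adds essentially nothing to sea level.
Gara: 2.14 Gt = 2.140×10^12 kg; dividing by ρ_w = 998.2 kg m⁻³ gives 2.144×10^9 m³ of water.
Halell: 1580 Gt = 1.580×10^15 kg; dividing by ρ_w = 998.2 kg m⁻³ gives 1.583×10^12 m³ of water.
Total added water ≈ 1.585×10^12 m³ over 3.50×10^14 m² → Δh = 4.53×10^-3 m = 0.453 cm.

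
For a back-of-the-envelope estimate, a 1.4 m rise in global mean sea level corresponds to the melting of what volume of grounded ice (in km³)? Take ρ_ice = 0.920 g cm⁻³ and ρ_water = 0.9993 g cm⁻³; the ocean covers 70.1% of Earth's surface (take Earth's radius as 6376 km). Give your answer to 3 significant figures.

≈ 5.45×10^5 km³

Required water volume = Δh × A = 1.4 m × 3.58×10^14 m² = 5.014×10^14 m³ = 5.014×10^5 km³.
Ice volume = water volume × ρ_w/ρ_ice = 5.014×10^5 × 999.3/920 = 5.45×10^5 km³.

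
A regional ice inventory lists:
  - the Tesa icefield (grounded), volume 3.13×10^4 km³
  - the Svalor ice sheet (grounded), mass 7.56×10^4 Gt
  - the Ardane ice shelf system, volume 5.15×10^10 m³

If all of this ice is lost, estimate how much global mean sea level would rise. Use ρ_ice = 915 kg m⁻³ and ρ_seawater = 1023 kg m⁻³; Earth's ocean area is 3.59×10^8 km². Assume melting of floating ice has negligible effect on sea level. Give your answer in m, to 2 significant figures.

Tesa: 3.13×10^4 km³ × (915/1023) = 2.800×10^4 km³ of water.
Svalor: 7.56×10^4 Gt = 7.560×10^16 kg; dividing by ρ_w = 1023 kg m⁻³ gives 7.390×10^13 m³ of water.
The Ardane ice shelf system is floating and already displaces its own weight of water, so its melt adds essentially nothing to sea level.
Total added water ≈ 1.019×10^14 m³ over 3.59×10^14 m² → Δh = 0.284 m.

≈ 0.28 m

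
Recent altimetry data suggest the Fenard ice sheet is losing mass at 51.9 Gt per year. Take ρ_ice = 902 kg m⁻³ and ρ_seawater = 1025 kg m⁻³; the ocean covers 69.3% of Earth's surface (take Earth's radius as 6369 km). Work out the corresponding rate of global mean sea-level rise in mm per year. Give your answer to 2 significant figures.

≈ 0.14 mm/yr

ρ_w = 1025 kg m⁻³. Annual water volume added = 51.9 Gt / ρ_w = 5.190×10^13 kg / 1025 kg m⁻³ = 5.063×10^10 m³.
Δh per year = 5.063×10^10 / 3.53×10^14 = 1.43×10^-4 m = 0.14 mm.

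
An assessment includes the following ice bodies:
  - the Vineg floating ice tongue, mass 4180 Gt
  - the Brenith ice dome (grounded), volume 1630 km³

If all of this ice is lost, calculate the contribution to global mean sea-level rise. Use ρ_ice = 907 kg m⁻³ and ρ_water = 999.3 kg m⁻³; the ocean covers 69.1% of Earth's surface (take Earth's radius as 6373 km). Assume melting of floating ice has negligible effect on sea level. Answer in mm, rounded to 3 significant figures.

The Vineg floating ice tongue is floating and already displaces its own weight of water, so its melt adds essentially nothing to sea level.
Brenith: 1630 km³ × (907/999.3) = 1479 km³ of water.
Total added water ≈ 1.479×10^12 m³ over 3.53×10^14 m² → Δh = 4.19×10^-3 m = 4.19 mm.

≈ 4.19 mm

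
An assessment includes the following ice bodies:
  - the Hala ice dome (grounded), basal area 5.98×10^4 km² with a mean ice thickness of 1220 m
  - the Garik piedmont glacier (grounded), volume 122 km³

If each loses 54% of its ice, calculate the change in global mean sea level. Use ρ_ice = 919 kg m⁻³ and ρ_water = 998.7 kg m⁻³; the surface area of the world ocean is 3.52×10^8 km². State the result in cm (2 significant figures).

≈ 10 cm

Hala: ice volume = 5.98×10^4 km² × 1220 m = 7.296×10^4 km³; 0.54 × 7.296×10^4 × (919/998.7) = 3.625×10^4 km³ of water.
Garik: 0.54 × 122 km³ × (919/998.7) = 60.62 km³ of water.
Total added water ≈ 3.631×10^13 m³ over 3.52×10^14 m² → Δh = 0.103 m = 10 cm.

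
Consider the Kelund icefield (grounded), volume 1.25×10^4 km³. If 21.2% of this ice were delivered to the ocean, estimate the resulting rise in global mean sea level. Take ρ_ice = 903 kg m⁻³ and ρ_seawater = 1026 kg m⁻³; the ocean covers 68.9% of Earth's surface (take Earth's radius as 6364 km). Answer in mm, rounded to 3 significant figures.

≈ 6.65 mm

Kelund: 0.212 × 1.25×10^4 km³ × (903/1026) = 2332 km³ of water.
Spread over 3.51×10^14 m² of ocean, Δh = 2.332×10^12 / 3.51×10^14 = 6.65×10^-3 m = 6.65 mm.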